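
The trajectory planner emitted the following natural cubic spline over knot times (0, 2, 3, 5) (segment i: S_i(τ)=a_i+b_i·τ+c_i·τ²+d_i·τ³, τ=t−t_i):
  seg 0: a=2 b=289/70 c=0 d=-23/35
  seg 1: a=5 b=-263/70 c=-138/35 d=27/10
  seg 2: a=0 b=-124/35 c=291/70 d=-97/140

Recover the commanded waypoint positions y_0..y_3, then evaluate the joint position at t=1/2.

y_0 = S_0(0) = a_0 = 2
y_1 = S_1(0) = a_1 = 5
y_2 = S_2(0) = a_2 = 0
y_3 = S_2(2) = 4
t_q=1/2 is in segment 0 (τ=1/2); S_0(τ)=223/56

y_0=2 y_1=5 y_2=0 y_3=4
S(1/2) = 223/56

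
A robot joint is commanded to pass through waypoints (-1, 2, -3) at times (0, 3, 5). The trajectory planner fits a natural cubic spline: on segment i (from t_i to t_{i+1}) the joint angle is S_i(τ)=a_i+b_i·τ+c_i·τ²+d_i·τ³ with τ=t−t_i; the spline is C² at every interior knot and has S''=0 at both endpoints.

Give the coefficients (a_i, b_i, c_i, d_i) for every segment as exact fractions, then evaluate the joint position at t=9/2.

Δ: Δ0=1, Δ1=-5/2
row 1: diag=10, rhs=-21; c'=1/5, d'=-21/10
back: M1=-21/10
M: M0=0, M1=-21/10, M2=0
seg 0: a=-1, c=M0/2=0, d=(M1−M0)/(6·3)=-7/60, b=Δ0−h0·(2M0+M1)/6=41/20
seg 1: a=2, c=M1/2=-21/20, d=(M2−M1)/(6·2)=7/40, b=Δ1−h1·(2M1+M2)/6=-11/10
t_q=9/2 → seg 1, τ=3/2; S=2+-11/10·τ+-21/20·τ²+7/40·τ³=-91/64

  seg 0: a=-1 b=41/20 c=0 d=-7/60
  seg 1: a=2 b=-11/10 c=-21/20 d=7/40
S(9/2) = -91/64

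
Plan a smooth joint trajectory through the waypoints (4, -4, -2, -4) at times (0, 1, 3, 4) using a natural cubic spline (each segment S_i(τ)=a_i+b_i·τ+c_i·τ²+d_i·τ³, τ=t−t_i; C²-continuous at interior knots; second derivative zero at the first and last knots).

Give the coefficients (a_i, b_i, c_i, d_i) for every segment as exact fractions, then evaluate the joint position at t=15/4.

Δ: Δ0=-8, Δ1=1, Δ2=-2
row 1: diag=6, rhs=54; c'=1/3, d'=9
row 2: denom=6−2·1/3=16/3; d'=(-18−2·9)/(16/3)=-27/4
back: M2=-27/4
back: M1=9−1/3·-27/4=45/4
M: M0=0, M1=45/4, M2=-27/4, M3=0
seg 0: a=4, c=M0/2=0, d=(M1−M0)/(6·1)=15/8, b=Δ0−h0·(2M0+M1)/6=-79/8
seg 1: a=-4, c=M1/2=45/8, d=(M2−M1)/(6·2)=-3/2, b=Δ1−h1·(2M1+M2)/6=-17/4
seg 2: a=-2, c=M2/2=-27/8, d=(M3−M2)/(6·1)=9/8, b=Δ2−h2·(2M2+M3)/6=1/4
t_q=15/4 → seg 2, τ=3/4; S=-2+1/4·τ+-27/8·τ²+9/8·τ³=-1657/512

  seg 0: a=4 b=-79/8 c=0 d=15/8
  seg 1: a=-4 b=-17/4 c=45/8 d=-3/2
  seg 2: a=-2 b=1/4 c=-27/8 d=9/8
S(15/4) = -1657/512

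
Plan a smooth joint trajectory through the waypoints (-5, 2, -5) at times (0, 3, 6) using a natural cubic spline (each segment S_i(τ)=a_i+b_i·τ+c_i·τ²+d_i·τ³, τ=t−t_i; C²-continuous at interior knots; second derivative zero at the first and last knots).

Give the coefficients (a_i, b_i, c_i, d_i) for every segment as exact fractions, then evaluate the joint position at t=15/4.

Δ: Δ0=7/3, Δ1=-7/3
row 1: diag=12, rhs=-28; c'=1/4, d'=-7/3
back: M1=-7/3
M: M0=0, M1=-7/3, M2=0
seg 0: a=-5, c=M0/2=0, d=(M1−M0)/(6·3)=-7/54, b=Δ0−h0·(2M0+M1)/6=7/2
seg 1: a=2, c=M1/2=-7/6, d=(M2−M1)/(6·3)=7/54, b=Δ1−h1·(2M1+M2)/6=0
t_q=15/4 → seg 1, τ=3/4; S=2+0·τ+-7/6·τ²+7/54·τ³=179/128

  seg 0: a=-5 b=7/2 c=0 d=-7/54
  seg 1: a=2 b=0 c=-7/6 d=7/54
S(15/4) = 179/128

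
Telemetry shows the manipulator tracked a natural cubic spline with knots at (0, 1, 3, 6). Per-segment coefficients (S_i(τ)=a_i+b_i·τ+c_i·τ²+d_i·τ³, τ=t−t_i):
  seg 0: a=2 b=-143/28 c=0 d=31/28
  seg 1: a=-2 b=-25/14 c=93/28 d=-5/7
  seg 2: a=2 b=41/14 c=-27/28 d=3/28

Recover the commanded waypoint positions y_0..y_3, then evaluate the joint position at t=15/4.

y_0=2 y_1=-2 y_2=2 y_3=5
S(15/4) = 947/256

y_0 = S_0(0) = a_0 = 2
y_1 = S_1(0) = a_1 = -2
y_2 = S_2(0) = a_2 = 2
y_3 = S_2(3) = 5
t_q=15/4 is in segment 2 (τ=3/4); S_2(τ)=947/256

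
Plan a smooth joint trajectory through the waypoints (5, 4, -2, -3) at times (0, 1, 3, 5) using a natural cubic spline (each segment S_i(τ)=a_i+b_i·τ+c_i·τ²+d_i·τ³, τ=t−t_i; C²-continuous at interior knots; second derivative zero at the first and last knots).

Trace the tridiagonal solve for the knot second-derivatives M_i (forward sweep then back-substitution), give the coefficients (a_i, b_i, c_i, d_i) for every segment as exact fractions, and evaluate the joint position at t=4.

Δ: Δ0=-1, Δ1=-3, Δ2=-1/2
row 1: diag=6, rhs=-12; c'=1/3, d'=-2
row 2: denom=8−2·1/3=22/3; d'=(15−2·-2)/(22/3)=57/22
back: M2=57/22
back: M1=-2−1/3·57/22=-63/22
M: M0=0, M1=-63/22, M2=57/22, M3=0
seg 0: a=5, c=M0/2=0, d=(M1−M0)/(6·1)=-21/44, b=Δ0−h0·(2M0+M1)/6=-23/44
seg 1: a=4, c=M1/2=-63/44, d=(M2−M1)/(6·2)=5/11, b=Δ1−h1·(2M1+M2)/6=-43/22
seg 2: a=-2, c=M2/2=57/44, d=(M3−M2)/(6·2)=-19/88, b=Δ2−h2·(2M2+M3)/6=-49/22
t_q=4 → seg 2, τ=1; S=-2+-49/22·τ+57/44·τ²+-19/88·τ³=-277/88

  seg 0: a=5 b=-23/44 c=0 d=-21/44
  seg 1: a=4 b=-43/22 c=-63/44 d=5/11
  seg 2: a=-2 b=-49/22 c=57/44 d=-19/88
S(4) = -277/88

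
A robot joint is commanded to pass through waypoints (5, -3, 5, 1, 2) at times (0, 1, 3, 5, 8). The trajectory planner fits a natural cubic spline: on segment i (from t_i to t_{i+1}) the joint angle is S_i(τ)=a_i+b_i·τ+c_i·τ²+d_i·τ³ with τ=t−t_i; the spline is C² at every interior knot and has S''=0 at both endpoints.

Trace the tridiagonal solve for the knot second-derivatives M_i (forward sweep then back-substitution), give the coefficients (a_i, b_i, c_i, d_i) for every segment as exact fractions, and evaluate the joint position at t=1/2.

  seg 0: a=5 b=-3277/312 c=0 d=781/312
  seg 1: a=-3 b=-467/156 c=781/104 d=-313/156
  seg 2: a=5 b=463/156 c=-471/104 d=319/312
  seg 3: a=1 b=-449/156 c=167/104 d=-167/936
S(1/2) = 51/832

Δ: Δ0=-8, Δ1=4, Δ2=-2, Δ3=1/3
row 1: diag=6, rhs=72; c'=1/3, d'=12
row 2: denom=8−2·1/3=22/3; d'=(-36−2·12)/(22/3)=-90/11
row 3: denom=10−2·3/11=104/11; d'=(14−2·-90/11)/(104/11)=167/52
back: M3=167/52
back: M2=-90/11−3/11·167/52=-471/52
back: M1=12−1/3·-471/52=781/52
M: M0=0, M1=781/52, M2=-471/52, M3=167/52, M4=0
seg 0: a=5, c=M0/2=0, d=(M1−M0)/(6·1)=781/312, b=Δ0−h0·(2M0+M1)/6=-3277/312
seg 1: a=-3, c=M1/2=781/104, d=(M2−M1)/(6·2)=-313/156, b=Δ1−h1·(2M1+M2)/6=-467/156
seg 2: a=5, c=M2/2=-471/104, d=(M3−M2)/(6·2)=319/312, b=Δ2−h2·(2M2+M3)/6=463/156
seg 3: a=1, c=M3/2=167/104, d=(M4−M3)/(6·3)=-167/936, b=Δ3−h3·(2M3+M4)/6=-449/156
t_q=1/2 → seg 0, τ=1/2; S=5+-3277/312·τ+0·τ²+781/312·τ³=51/832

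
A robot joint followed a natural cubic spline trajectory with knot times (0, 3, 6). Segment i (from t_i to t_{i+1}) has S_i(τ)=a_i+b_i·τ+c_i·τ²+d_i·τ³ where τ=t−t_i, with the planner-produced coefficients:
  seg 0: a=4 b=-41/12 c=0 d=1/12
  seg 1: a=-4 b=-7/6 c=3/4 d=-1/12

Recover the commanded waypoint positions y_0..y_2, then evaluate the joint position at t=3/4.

y_0=4 y_1=-4 y_2=-3
S(3/4) = 377/256

y_0 = S_0(0) = a_0 = 4
y_1 = S_1(0) = a_1 = -4
y_2 = S_1(3) = -3
t_q=3/4 is in segment 0 (τ=3/4); S_0(τ)=377/256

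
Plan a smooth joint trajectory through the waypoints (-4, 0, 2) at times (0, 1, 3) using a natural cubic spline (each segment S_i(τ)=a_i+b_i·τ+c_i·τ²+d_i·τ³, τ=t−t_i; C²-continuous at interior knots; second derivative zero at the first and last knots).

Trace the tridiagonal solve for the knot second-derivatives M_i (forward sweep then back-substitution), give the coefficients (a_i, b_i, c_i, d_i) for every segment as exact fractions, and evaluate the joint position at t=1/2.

Δ: Δ0=4, Δ1=1
row 1: diag=6, rhs=-18; c'=1/3, d'=-3
back: M1=-3
M: M0=0, M1=-3, M2=0
seg 0: a=-4, c=M0/2=0, d=(M1−M0)/(6·1)=-1/2, b=Δ0−h0·(2M0+M1)/6=9/2
seg 1: a=0, c=M1/2=-3/2, d=(M2−M1)/(6·2)=1/4, b=Δ1−h1·(2M1+M2)/6=3
t_q=1/2 → seg 0, τ=1/2; S=-4+9/2·τ+0·τ²+-1/2·τ³=-29/16

  seg 0: a=-4 b=9/2 c=0 d=-1/2
  seg 1: a=0 b=3 c=-3/2 d=1/4
S(1/2) = -29/16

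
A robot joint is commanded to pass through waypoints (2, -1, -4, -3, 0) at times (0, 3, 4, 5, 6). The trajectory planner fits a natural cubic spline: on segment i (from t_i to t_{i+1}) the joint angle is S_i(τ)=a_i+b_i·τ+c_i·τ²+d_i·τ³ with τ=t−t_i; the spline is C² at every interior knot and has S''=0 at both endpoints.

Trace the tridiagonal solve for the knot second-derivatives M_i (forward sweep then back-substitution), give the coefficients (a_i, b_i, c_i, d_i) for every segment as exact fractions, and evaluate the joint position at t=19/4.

  seg 0: a=2 b=4/29 c=0 d=-11/87
  seg 1: a=-1 b=-95/29 c=-33/29 d=41/29
  seg 2: a=-4 b=-38/29 c=90/29 d=-23/29
  seg 3: a=-3 b=73/29 c=21/29 d=-7/29
S(19/4) = -6629/1856

Δ: Δ0=-1, Δ1=-3, Δ2=1, Δ3=3
row 1: diag=8, rhs=-12; c'=1/8, d'=-3/2
row 2: denom=4−1·1/8=31/8; d'=(24−1·-3/2)/(31/8)=204/31
row 3: denom=4−1·8/31=116/31; d'=(12−1·204/31)/(116/31)=42/29
back: M3=42/29
back: M2=204/31−8/31·42/29=180/29
back: M1=-3/2−1/8·180/29=-66/29
M: M0=0, M1=-66/29, M2=180/29, M3=42/29, M4=0
seg 0: a=2, c=M0/2=0, d=(M1−M0)/(6·3)=-11/87, b=Δ0−h0·(2M0+M1)/6=4/29
seg 1: a=-1, c=M1/2=-33/29, d=(M2−M1)/(6·1)=41/29, b=Δ1−h1·(2M1+M2)/6=-95/29
seg 2: a=-4, c=M2/2=90/29, d=(M3−M2)/(6·1)=-23/29, b=Δ2−h2·(2M2+M3)/6=-38/29
seg 3: a=-3, c=M3/2=21/29, d=(M4−M3)/(6·1)=-7/29, b=Δ3−h3·(2M3+M4)/6=73/29
t_q=19/4 → seg 2, τ=3/4; S=-4+-38/29·τ+90/29·τ²+-23/29·τ³=-6629/1856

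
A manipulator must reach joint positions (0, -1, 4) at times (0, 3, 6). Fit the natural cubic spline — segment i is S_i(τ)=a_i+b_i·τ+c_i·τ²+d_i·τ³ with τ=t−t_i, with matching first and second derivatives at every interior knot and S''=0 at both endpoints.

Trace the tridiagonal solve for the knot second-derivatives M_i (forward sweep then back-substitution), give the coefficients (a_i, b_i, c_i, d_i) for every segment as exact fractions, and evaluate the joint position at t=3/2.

Δ: Δ0=-1/3, Δ1=5/3
row 1: diag=12, rhs=12; c'=1/4, d'=1
back: M1=1
M: M0=0, M1=1, M2=0
seg 0: a=0, c=M0/2=0, d=(M1−M0)/(6·3)=1/18, b=Δ0−h0·(2M0+M1)/6=-5/6
seg 1: a=-1, c=M1/2=1/2, d=(M2−M1)/(6·3)=-1/18, b=Δ1−h1·(2M1+M2)/6=2/3
t_q=3/2 → seg 0, τ=3/2; S=0+-5/6·τ+0·τ²+1/18·τ³=-17/16

  seg 0: a=0 b=-5/6 c=0 d=1/18
  seg 1: a=-1 b=2/3 c=1/2 d=-1/18
S(3/2) = -17/16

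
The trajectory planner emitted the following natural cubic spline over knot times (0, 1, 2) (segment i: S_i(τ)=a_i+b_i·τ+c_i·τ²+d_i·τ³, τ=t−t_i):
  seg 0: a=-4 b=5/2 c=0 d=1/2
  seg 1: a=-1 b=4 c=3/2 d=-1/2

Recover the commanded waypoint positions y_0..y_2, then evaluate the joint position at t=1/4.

y_0 = S_0(0) = a_0 = -4
y_1 = S_1(0) = a_1 = -1
y_2 = S_1(1) = 4
t_q=1/4 is in segment 0 (τ=1/4); S_0(τ)=-431/128

y_0=-4 y_1=-1 y_2=4
S(1/4) = -431/128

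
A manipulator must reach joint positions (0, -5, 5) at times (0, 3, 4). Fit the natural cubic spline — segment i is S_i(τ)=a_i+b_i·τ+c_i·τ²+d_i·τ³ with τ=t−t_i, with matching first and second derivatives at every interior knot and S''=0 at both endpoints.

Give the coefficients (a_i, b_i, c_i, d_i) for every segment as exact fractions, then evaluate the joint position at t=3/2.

Δ: Δ0=-5/3, Δ1=10
row 1: diag=8, rhs=70; c'=1/8, d'=35/4
back: M1=35/4
M: M0=0, M1=35/4, M2=0
seg 0: a=0, c=M0/2=0, d=(M1−M0)/(6·3)=35/72, b=Δ0−h0·(2M0+M1)/6=-145/24
seg 1: a=-5, c=M1/2=35/8, d=(M2−M1)/(6·1)=-35/24, b=Δ1−h1·(2M1+M2)/6=85/12
t_q=3/2 → seg 0, τ=3/2; S=0+-145/24·τ+0·τ²+35/72·τ³=-475/64

  seg 0: a=0 b=-145/24 c=0 d=35/72
  seg 1: a=-5 b=85/12 c=35/8 d=-35/24
S(3/2) = -475/64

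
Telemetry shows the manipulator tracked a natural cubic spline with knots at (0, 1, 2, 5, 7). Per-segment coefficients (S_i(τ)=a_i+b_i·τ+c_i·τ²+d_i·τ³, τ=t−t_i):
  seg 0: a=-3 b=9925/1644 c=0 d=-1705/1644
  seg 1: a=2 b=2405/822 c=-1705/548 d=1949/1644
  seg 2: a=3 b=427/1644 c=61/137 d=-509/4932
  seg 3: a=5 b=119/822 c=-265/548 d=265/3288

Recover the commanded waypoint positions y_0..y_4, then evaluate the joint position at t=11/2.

y_0 = S_0(0) = a_0 = -3
y_1 = S_1(0) = a_1 = 2
y_2 = S_2(0) = a_2 = 3
y_3 = S_3(0) = a_3 = 5
y_4 = S_3(2) = 4
t_q=11/2 is in segment 3 (τ=1/2); S_3(τ)=43503/8768

y_0=-3 y_1=2 y_2=3 y_3=5 y_4=4
S(11/2) = 43503/8768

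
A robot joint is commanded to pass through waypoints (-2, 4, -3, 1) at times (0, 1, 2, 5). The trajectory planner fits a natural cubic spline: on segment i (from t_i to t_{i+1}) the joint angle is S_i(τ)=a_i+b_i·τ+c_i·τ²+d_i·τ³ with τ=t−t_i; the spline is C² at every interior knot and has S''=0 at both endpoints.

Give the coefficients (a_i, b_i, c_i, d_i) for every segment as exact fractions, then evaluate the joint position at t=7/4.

  seg 0: a=-2 b=895/93 c=0 d=-337/93
  seg 1: a=4 b=-116/93 c=-337/31 d=476/93
  seg 2: a=-3 b=-710/93 c=139/31 d=-139/279
S(7/4) = -221/248

Δ: Δ0=6, Δ1=-7, Δ2=4/3
row 1: diag=4, rhs=-78; c'=1/4, d'=-39/2
row 2: denom=8−1·1/4=31/4; d'=(50−1·-39/2)/(31/4)=278/31
back: M2=278/31
back: M1=-39/2−1/4·278/31=-674/31
M: M0=0, M1=-674/31, M2=278/31, M3=0
seg 0: a=-2, c=M0/2=0, d=(M1−M0)/(6·1)=-337/93, b=Δ0−h0·(2M0+M1)/6=895/93
seg 1: a=4, c=M1/2=-337/31, d=(M2−M1)/(6·1)=476/93, b=Δ1−h1·(2M1+M2)/6=-116/93
seg 2: a=-3, c=M2/2=139/31, d=(M3−M2)/(6·3)=-139/279, b=Δ2−h2·(2M2+M3)/6=-710/93
t_q=7/4 → seg 1, τ=3/4; S=4+-116/93·τ+-337/31·τ²+476/93·τ³=-221/248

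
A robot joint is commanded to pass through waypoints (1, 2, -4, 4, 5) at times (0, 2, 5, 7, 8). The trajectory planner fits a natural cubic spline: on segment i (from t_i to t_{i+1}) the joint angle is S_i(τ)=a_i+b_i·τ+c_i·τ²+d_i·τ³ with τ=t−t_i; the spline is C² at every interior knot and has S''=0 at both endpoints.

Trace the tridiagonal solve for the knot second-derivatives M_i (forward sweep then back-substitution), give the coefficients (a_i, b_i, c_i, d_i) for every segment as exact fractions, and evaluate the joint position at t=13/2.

  seg 0: a=1 b=785/506 c=0 d=-133/506
  seg 1: a=2 b=-811/506 c=-399/253 d=731/1518
  seg 2: a=-4 b=490/253 c=1395/506 d=-873/1012
  seg 3: a=4 b=661/253 c=-612/253 d=204/253
S(13/2) = 17785/8096

Δ: Δ0=1/2, Δ1=-2, Δ2=4, Δ3=1
row 1: diag=10, rhs=-15; c'=3/10, d'=-3/2
row 2: denom=10−3·3/10=91/10; d'=(36−3·-3/2)/(91/10)=405/91
row 3: denom=6−2·20/91=506/91; d'=(-18−2·405/91)/(506/91)=-1224/253
back: M3=-1224/253
back: M2=405/91−20/91·-1224/253=1395/253
back: M1=-3/2−3/10·1395/253=-798/253
M: M0=0, M1=-798/253, M2=1395/253, M3=-1224/253, M4=0
seg 0: a=1, c=M0/2=0, d=(M1−M0)/(6·2)=-133/506, b=Δ0−h0·(2M0+M1)/6=785/506
seg 1: a=2, c=M1/2=-399/253, d=(M2−M1)/(6·3)=731/1518, b=Δ1−h1·(2M1+M2)/6=-811/506
seg 2: a=-4, c=M2/2=1395/506, d=(M3−M2)/(6·2)=-873/1012, b=Δ2−h2·(2M2+M3)/6=490/253
seg 3: a=4, c=M3/2=-612/253, d=(M4−M3)/(6·1)=204/253, b=Δ3−h3·(2M3+M4)/6=661/253
t_q=13/2 → seg 2, τ=3/2; S=-4+490/253·τ+1395/506·τ²+-873/1012·τ³=17785/8096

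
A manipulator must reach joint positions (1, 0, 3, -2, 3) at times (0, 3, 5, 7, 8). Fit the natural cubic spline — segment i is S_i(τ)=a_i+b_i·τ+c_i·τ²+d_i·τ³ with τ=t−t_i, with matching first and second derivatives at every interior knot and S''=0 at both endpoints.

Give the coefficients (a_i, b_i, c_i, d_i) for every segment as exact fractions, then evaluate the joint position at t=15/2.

  seg 0: a=1 b=-461/312 c=0 d=119/936
  seg 1: a=0 b=305/156 c=119/104 d=-107/156
  seg 2: a=3 b=-265/156 c=-309/104 d=401/312
  seg 3: a=-2 b=287/156 c=493/104 d=-493/312
S(15/2) = -77/832

Δ: Δ0=-1/3, Δ1=3/2, Δ2=-5/2, Δ3=5
row 1: diag=10, rhs=11; c'=1/5, d'=11/10
row 2: denom=8−2·1/5=38/5; d'=(-24−2·11/10)/(38/5)=-131/38
row 3: denom=6−2·5/19=104/19; d'=(45−2·-131/38)/(104/19)=493/52
back: M3=493/52
back: M2=-131/38−5/19·493/52=-309/52
back: M1=11/10−1/5·-309/52=119/52
M: M0=0, M1=119/52, M2=-309/52, M3=493/52, M4=0
seg 0: a=1, c=M0/2=0, d=(M1−M0)/(6·3)=119/936, b=Δ0−h0·(2M0+M1)/6=-461/312
seg 1: a=0, c=M1/2=119/104, d=(M2−M1)/(6·2)=-107/156, b=Δ1−h1·(2M1+M2)/6=305/156
seg 2: a=3, c=M2/2=-309/104, d=(M3−M2)/(6·2)=401/312, b=Δ2−h2·(2M2+M3)/6=-265/156
seg 3: a=-2, c=M3/2=493/104, d=(M4−M3)/(6·1)=-493/312, b=Δ3−h3·(2M3+M4)/6=287/156
t_q=15/2 → seg 3, τ=1/2; S=-2+287/156·τ+493/104·τ²+-493/312·τ³=-77/832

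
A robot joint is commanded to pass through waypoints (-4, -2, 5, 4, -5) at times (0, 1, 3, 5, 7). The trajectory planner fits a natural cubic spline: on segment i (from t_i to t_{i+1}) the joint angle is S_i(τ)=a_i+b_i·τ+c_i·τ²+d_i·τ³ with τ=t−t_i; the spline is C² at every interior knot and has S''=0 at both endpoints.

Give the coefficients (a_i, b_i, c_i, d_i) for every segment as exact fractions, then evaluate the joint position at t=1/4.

Δ: Δ0=2, Δ1=7/2, Δ2=-1/2, Δ3=-9/2
row 1: diag=6, rhs=9; c'=1/3, d'=3/2
row 2: denom=8−2·1/3=22/3; d'=(-24−2·3/2)/(22/3)=-81/22
row 3: denom=8−2·3/11=82/11; d'=(-24−2·-81/22)/(82/11)=-183/82
back: M3=-183/82
back: M2=-81/22−3/11·-183/82=-126/41
back: M1=3/2−1/3·-126/41=207/82
M: M0=0, M1=207/82, M2=-126/41, M3=-183/82, M4=0
seg 0: a=-4, c=M0/2=0, d=(M1−M0)/(6·1)=69/164, b=Δ0−h0·(2M0+M1)/6=259/164
seg 1: a=-2, c=M1/2=207/164, d=(M2−M1)/(6·2)=-153/328, b=Δ1−h1·(2M1+M2)/6=233/82
seg 2: a=5, c=M2/2=-63/41, d=(M3−M2)/(6·2)=23/328, b=Δ2−h2·(2M2+M3)/6=94/41
seg 3: a=4, c=M3/2=-183/164, d=(M4−M3)/(6·2)=61/328, b=Δ3−h3·(2M3+M4)/6=-247/82
t_q=1/4 → seg 0, τ=1/4; S=-4+259/164·τ+0·τ²+69/164·τ³=-37771/10496

  seg 0: a=-4 b=259/164 c=0 d=69/164
  seg 1: a=-2 b=233/82 c=207/164 d=-153/328
  seg 2: a=5 b=94/41 c=-63/41 d=23/328
  seg 3: a=4 b=-247/82 c=-183/164 d=61/328
S(1/4) = -37771/10496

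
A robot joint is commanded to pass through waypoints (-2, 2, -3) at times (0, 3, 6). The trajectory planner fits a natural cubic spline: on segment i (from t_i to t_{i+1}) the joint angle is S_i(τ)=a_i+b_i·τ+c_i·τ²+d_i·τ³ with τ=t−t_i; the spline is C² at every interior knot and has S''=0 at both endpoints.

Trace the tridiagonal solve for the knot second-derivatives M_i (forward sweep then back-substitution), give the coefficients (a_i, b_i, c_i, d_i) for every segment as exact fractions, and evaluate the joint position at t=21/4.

Δ: Δ0=4/3, Δ1=-5/3
row 1: diag=12, rhs=-18; c'=1/4, d'=-3/2
back: M1=-3/2
M: M0=0, M1=-3/2, M2=0
seg 0: a=-2, c=M0/2=0, d=(M1−M0)/(6·3)=-1/12, b=Δ0−h0·(2M0+M1)/6=25/12
seg 1: a=2, c=M1/2=-3/4, d=(M2−M1)/(6·3)=1/12, b=Δ1−h1·(2M1+M2)/6=-1/6
t_q=21/4 → seg 1, τ=9/4; S=2+-1/6·τ+-3/4·τ²+1/12·τ³=-313/256

  seg 0: a=-2 b=25/12 c=0 d=-1/12
  seg 1: a=2 b=-1/6 c=-3/4 d=1/12
S(21/4) = -313/256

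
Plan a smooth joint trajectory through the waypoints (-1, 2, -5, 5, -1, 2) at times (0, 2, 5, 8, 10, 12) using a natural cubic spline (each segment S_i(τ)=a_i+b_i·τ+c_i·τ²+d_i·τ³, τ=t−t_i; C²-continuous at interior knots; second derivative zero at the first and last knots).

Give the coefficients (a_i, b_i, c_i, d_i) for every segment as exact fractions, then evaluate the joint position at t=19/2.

Δ: Δ0=3/2, Δ1=-7/3, Δ2=10/3, Δ3=-3, Δ4=3/2
row 1: diag=10, rhs=-23; c'=3/10, d'=-23/10
row 2: denom=12−3·3/10=111/10; d'=(34−3·-23/10)/(111/10)=409/111
row 3: denom=10−3·10/37=340/37; d'=(-38−3·409/111)/(340/37)=-363/68
row 4: denom=8−2·37/170=643/85; d'=(27−2·-363/68)/(643/85)=6405/1286
back: M4=6405/1286
back: M3=-363/68−37/170·6405/1286=-8259/1286
back: M2=409/111−10/37·-8259/1286=10456/1929
back: M1=-23/10−3/10·10456/1929=-5049/1286
M: M0=0, M1=-5049/1286, M2=10456/1929, M3=-8259/1286, M4=6405/1286, M5=0
seg 0: a=-1, c=M0/2=0, d=(M1−M0)/(6·2)=-1683/5144, b=Δ0−h0·(2M0+M1)/6=1806/643
seg 1: a=2, c=M1/2=-5049/2572, d=(M2−M1)/(6·3)=36059/69444, b=Δ1−h1·(2M1+M2)/6=-1437/1286
seg 2: a=-5, c=M2/2=5228/1929, d=(M3−M2)/(6·3)=-45689/69444, b=Δ2−h2·(2M2+M3)/6=2891/2572
seg 3: a=5, c=M3/2=-8259/2572, d=(M4−M3)/(6·2)=611/643, b=Δ3−h3·(2M3+M4)/6=-487/1286
seg 4: a=-1, c=M4/2=6405/2572, d=(M5−M4)/(6·2)=-2135/5144, b=Δ4−h4·(2M4+M5)/6=-2341/1286
t_q=19/2 → seg 3, τ=3/2; S=5+-487/1286·τ+-8259/2572·τ²+611/643·τ³=4259/10288

  seg 0: a=-1 b=1806/643 c=0 d=-1683/5144
  seg 1: a=2 b=-1437/1286 c=-5049/2572 d=36059/69444
  seg 2: a=-5 b=2891/2572 c=5228/1929 d=-45689/69444
  seg 3: a=5 b=-487/1286 c=-8259/2572 d=611/643
  seg 4: a=-1 b=-2341/1286 c=6405/2572 d=-2135/5144
S(19/2) = 4259/10288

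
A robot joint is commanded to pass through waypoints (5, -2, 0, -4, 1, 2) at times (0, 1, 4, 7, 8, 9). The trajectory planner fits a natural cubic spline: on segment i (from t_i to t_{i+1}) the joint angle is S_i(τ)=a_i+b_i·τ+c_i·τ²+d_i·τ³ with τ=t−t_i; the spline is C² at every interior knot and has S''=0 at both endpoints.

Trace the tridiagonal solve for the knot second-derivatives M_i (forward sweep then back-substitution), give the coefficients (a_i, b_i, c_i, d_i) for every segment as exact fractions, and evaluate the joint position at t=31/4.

  seg 0: a=5 b=-19889/2409 c=0 d=3026/2409
  seg 1: a=-2 b=-10811/2409 c=3026/803 d=-449/657
  seg 2: a=0 b=-794/2409 c=-1913/803 d=4933/7227
  seg 3: a=-4 b=9169/2409 c=3020/803 d=-6184/2409
  seg 4: a=1 b=8737/2409 c=-3164/803 d=3164/2409
S(31/4) = -725/6424

Δ: Δ0=-7, Δ1=2/3, Δ2=-4/3, Δ3=5, Δ4=1
row 1: diag=8, rhs=46; c'=3/8, d'=23/4
row 2: denom=12−3·3/8=87/8; d'=(-12−3·23/4)/(87/8)=-78/29
row 3: denom=8−3·8/29=208/29; d'=(38−3·-78/29)/(208/29)=167/26
row 4: denom=4−1·29/208=803/208; d'=(-24−1·167/26)/(803/208)=-6328/803
back: M4=-6328/803
back: M3=167/26−29/208·-6328/803=6040/803
back: M2=-78/29−8/29·6040/803=-3826/803
back: M1=23/4−3/8·-3826/803=6052/803
M: M0=0, M1=6052/803, M2=-3826/803, M3=6040/803, M4=-6328/803, M5=0
seg 0: a=5, c=M0/2=0, d=(M1−M0)/(6·1)=3026/2409, b=Δ0−h0·(2M0+M1)/6=-19889/2409
seg 1: a=-2, c=M1/2=3026/803, d=(M2−M1)/(6·3)=-449/657, b=Δ1−h1·(2M1+M2)/6=-10811/2409
seg 2: a=0, c=M2/2=-1913/803, d=(M3−M2)/(6·3)=4933/7227, b=Δ2−h2·(2M2+M3)/6=-794/2409
seg 3: a=-4, c=M3/2=3020/803, d=(M4−M3)/(6·1)=-6184/2409, b=Δ3−h3·(2M3+M4)/6=9169/2409
seg 4: a=1, c=M4/2=-3164/803, d=(M5−M4)/(6·1)=3164/2409, b=Δ4−h4·(2M4+M5)/6=8737/2409
t_q=31/4 → seg 3, τ=3/4; S=-4+9169/2409·τ+3020/803·τ²+-6184/2409·τ³=-725/6424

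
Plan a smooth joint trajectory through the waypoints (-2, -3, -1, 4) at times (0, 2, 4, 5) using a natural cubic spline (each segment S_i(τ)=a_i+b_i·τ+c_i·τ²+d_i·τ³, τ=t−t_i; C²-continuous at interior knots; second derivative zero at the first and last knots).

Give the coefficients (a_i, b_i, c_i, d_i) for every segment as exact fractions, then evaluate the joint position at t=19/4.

Δ: Δ0=-1/2, Δ1=1, Δ2=5
row 1: diag=8, rhs=9; c'=1/4, d'=9/8
row 2: denom=6−2·1/4=11/2; d'=(24−2·9/8)/(11/2)=87/22
back: M2=87/22
back: M1=9/8−1/4·87/22=3/22
M: M0=0, M1=3/22, M2=87/22, M3=0
seg 0: a=-2, c=M0/2=0, d=(M1−M0)/(6·2)=1/88, b=Δ0−h0·(2M0+M1)/6=-6/11
seg 1: a=-3, c=M1/2=3/44, d=(M2−M1)/(6·2)=7/22, b=Δ1−h1·(2M1+M2)/6=-9/22
seg 2: a=-1, c=M2/2=87/44, d=(M3−M2)/(6·1)=-29/44, b=Δ2−h2·(2M2+M3)/6=81/22
t_q=19/4 → seg 2, τ=3/4; S=-1+81/22·τ+87/44·τ²+-29/44·τ³=7309/2816

  seg 0: a=-2 b=-6/11 c=0 d=1/88
  seg 1: a=-3 b=-9/22 c=3/44 d=7/22
  seg 2: a=-1 b=81/22 c=87/44 d=-29/44
S(19/4) = 7309/2816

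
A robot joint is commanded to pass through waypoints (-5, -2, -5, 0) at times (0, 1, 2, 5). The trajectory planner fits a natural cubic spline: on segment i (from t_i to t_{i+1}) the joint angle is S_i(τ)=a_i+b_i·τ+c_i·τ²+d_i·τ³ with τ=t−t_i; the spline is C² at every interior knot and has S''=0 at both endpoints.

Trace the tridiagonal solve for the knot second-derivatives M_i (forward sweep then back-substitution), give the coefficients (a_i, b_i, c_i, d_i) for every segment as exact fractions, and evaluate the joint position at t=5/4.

  seg 0: a=-5 b=437/93 c=0 d=-158/93
  seg 1: a=-2 b=-37/93 c=-158/31 d=232/93
  seg 2: a=-5 b=-289/93 c=74/31 d=-74/279
S(5/4) = -295/124

Δ: Δ0=3, Δ1=-3, Δ2=5/3
row 1: diag=4, rhs=-36; c'=1/4, d'=-9
row 2: denom=8−1·1/4=31/4; d'=(28−1·-9)/(31/4)=148/31
back: M2=148/31
back: M1=-9−1/4·148/31=-316/31
M: M0=0, M1=-316/31, M2=148/31, M3=0
seg 0: a=-5, c=M0/2=0, d=(M1−M0)/(6·1)=-158/93, b=Δ0−h0·(2M0+M1)/6=437/93
seg 1: a=-2, c=M1/2=-158/31, d=(M2−M1)/(6·1)=232/93, b=Δ1−h1·(2M1+M2)/6=-37/93
seg 2: a=-5, c=M2/2=74/31, d=(M3−M2)/(6·3)=-74/279, b=Δ2−h2·(2M2+M3)/6=-289/93
t_q=5/4 → seg 1, τ=1/4; S=-2+-37/93·τ+-158/31·τ²+232/93·τ³=-295/124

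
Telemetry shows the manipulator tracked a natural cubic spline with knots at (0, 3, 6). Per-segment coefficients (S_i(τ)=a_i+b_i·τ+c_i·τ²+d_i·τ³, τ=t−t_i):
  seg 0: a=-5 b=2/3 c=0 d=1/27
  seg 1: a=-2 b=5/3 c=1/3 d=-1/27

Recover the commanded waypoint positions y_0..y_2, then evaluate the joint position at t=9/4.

y_0 = S_0(0) = a_0 = -5
y_1 = S_1(0) = a_1 = -2
y_2 = S_1(3) = 5
t_q=9/4 is in segment 0 (τ=9/4); S_0(τ)=-197/64

y_0=-5 y_1=-2 y_2=5
S(9/4) = -197/64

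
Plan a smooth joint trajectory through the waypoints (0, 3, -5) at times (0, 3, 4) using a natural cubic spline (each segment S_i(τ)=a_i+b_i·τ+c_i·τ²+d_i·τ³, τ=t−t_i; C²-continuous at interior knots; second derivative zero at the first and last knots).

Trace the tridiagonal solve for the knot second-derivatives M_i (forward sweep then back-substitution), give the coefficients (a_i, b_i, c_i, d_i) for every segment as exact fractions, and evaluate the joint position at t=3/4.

  seg 0: a=0 b=35/8 c=0 d=-3/8
  seg 1: a=3 b=-23/4 c=-27/8 d=9/8
S(3/4) = 1599/512

Δ: Δ0=1, Δ1=-8
row 1: diag=8, rhs=-54; c'=1/8, d'=-27/4
back: M1=-27/4
M: M0=0, M1=-27/4, M2=0
seg 0: a=0, c=M0/2=0, d=(M1−M0)/(6·3)=-3/8, b=Δ0−h0·(2M0+M1)/6=35/8
seg 1: a=3, c=M1/2=-27/8, d=(M2−M1)/(6·1)=9/8, b=Δ1−h1·(2M1+M2)/6=-23/4
t_q=3/4 → seg 0, τ=3/4; S=0+35/8·τ+0·τ²+-3/8·τ³=1599/512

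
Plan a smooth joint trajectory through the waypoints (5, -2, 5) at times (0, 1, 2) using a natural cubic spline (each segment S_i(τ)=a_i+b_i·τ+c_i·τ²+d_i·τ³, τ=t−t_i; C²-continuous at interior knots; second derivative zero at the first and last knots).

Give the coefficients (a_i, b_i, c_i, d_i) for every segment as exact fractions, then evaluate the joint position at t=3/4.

Δ: Δ0=-7, Δ1=7
row 1: diag=4, rhs=84; c'=1/4, d'=21
back: M1=21
M: M0=0, M1=21, M2=0
seg 0: a=5, c=M0/2=0, d=(M1−M0)/(6·1)=7/2, b=Δ0−h0·(2M0+M1)/6=-21/2
seg 1: a=-2, c=M1/2=21/2, d=(M2−M1)/(6·1)=-7/2, b=Δ1−h1·(2M1+M2)/6=0
t_q=3/4 → seg 0, τ=3/4; S=5+-21/2·τ+0·τ²+7/2·τ³=-179/128

  seg 0: a=5 b=-21/2 c=0 d=7/2
  seg 1: a=-2 b=0 c=21/2 d=-7/2
S(3/4) = -179/128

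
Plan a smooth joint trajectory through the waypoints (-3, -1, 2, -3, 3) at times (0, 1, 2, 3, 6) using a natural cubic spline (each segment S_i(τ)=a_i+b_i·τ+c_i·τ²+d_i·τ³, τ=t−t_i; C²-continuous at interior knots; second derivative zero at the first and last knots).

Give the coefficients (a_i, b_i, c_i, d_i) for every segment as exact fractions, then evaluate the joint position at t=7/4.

Δ: Δ0=2, Δ1=3, Δ2=-5, Δ3=2
row 1: diag=4, rhs=6; c'=1/4, d'=3/2
row 2: denom=4−1·1/4=15/4; d'=(-48−1·3/2)/(15/4)=-66/5
row 3: denom=8−1·4/15=116/15; d'=(42−1·-66/5)/(116/15)=207/29
back: M3=207/29
back: M2=-66/5−4/15·207/29=-438/29
back: M1=3/2−1/4·-438/29=153/29
M: M0=0, M1=153/29, M2=-438/29, M3=207/29, M4=0
seg 0: a=-3, c=M0/2=0, d=(M1−M0)/(6·1)=51/58, b=Δ0−h0·(2M0+M1)/6=65/58
seg 1: a=-1, c=M1/2=153/58, d=(M2−M1)/(6·1)=-197/58, b=Δ1−h1·(2M1+M2)/6=109/29
seg 2: a=2, c=M2/2=-219/29, d=(M3−M2)/(6·1)=215/58, b=Δ2−h2·(2M2+M3)/6=-67/58
seg 3: a=-3, c=M3/2=207/58, d=(M4−M3)/(6·3)=-23/58, b=Δ3−h3·(2M3+M4)/6=-149/29
t_q=7/4 → seg 1, τ=3/4; S=-1+109/29·τ+153/58·τ²+-197/58·τ³=6941/3712

  seg 0: a=-3 b=65/58 c=0 d=51/58
  seg 1: a=-1 b=109/29 c=153/58 d=-197/58
  seg 2: a=2 b=-67/58 c=-219/29 d=215/58
  seg 3: a=-3 b=-149/29 c=207/58 d=-23/58
S(7/4) = 6941/3712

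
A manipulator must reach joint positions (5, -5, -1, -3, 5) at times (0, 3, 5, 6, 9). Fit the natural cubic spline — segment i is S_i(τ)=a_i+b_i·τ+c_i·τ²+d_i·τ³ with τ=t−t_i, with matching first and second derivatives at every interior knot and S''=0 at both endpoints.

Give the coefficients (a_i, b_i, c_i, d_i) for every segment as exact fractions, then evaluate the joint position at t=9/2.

  seg 0: a=5 b=-1216/219 c=0 d=18/73
  seg 1: a=-5 b=242/219 c=162/73 d=-194/219
  seg 2: a=-1 b=-142/219 c=-226/73 d=382/219
  seg 3: a=-3 b=-352/219 c=156/73 d=-52/219
S(9/2) = -391/292

Δ: Δ0=-10/3, Δ1=2, Δ2=-2, Δ3=8/3
row 1: diag=10, rhs=32; c'=1/5, d'=16/5
row 2: denom=6−2·1/5=28/5; d'=(-24−2·16/5)/(28/5)=-38/7
row 3: denom=8−1·5/28=219/28; d'=(28−1·-38/7)/(219/28)=312/73
back: M3=312/73
back: M2=-38/7−5/28·312/73=-452/73
back: M1=16/5−1/5·-452/73=324/73
M: M0=0, M1=324/73, M2=-452/73, M3=312/73, M4=0
seg 0: a=5, c=M0/2=0, d=(M1−M0)/(6·3)=18/73, b=Δ0−h0·(2M0+M1)/6=-1216/219
seg 1: a=-5, c=M1/2=162/73, d=(M2−M1)/(6·2)=-194/219, b=Δ1−h1·(2M1+M2)/6=242/219
seg 2: a=-1, c=M2/2=-226/73, d=(M3−M2)/(6·1)=382/219, b=Δ2−h2·(2M2+M3)/6=-142/219
seg 3: a=-3, c=M3/2=156/73, d=(M4−M3)/(6·3)=-52/219, b=Δ3−h3·(2M3+M4)/6=-352/219
t_q=9/2 → seg 1, τ=3/2; S=-5+242/219·τ+162/73·τ²+-194/219·τ³=-391/292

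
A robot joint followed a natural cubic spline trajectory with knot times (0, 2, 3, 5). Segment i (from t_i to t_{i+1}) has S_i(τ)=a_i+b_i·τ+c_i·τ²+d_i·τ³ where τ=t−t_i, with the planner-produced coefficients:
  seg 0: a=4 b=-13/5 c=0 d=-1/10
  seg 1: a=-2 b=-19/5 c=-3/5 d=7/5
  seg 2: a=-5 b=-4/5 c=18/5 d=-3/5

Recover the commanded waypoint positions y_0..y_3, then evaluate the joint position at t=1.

y_0 = S_0(0) = a_0 = 4
y_1 = S_1(0) = a_1 = -2
y_2 = S_2(0) = a_2 = -5
y_3 = S_2(2) = 3
t_q=1 is in segment 0 (τ=1); S_0(τ)=13/10

y_0=4 y_1=-2 y_2=-5 y_3=3
S(1) = 13/10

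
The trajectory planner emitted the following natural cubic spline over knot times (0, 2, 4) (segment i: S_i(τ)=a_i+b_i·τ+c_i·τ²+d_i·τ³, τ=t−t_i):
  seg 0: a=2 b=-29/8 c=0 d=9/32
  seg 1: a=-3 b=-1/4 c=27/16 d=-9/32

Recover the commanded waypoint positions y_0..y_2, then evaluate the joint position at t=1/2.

y_0 = S_0(0) = a_0 = 2
y_1 = S_1(0) = a_1 = -3
y_2 = S_1(2) = 1
t_q=1/2 is in segment 0 (τ=1/2); S_0(τ)=57/256

y_0=2 y_1=-3 y_2=1
S(1/2) = 57/256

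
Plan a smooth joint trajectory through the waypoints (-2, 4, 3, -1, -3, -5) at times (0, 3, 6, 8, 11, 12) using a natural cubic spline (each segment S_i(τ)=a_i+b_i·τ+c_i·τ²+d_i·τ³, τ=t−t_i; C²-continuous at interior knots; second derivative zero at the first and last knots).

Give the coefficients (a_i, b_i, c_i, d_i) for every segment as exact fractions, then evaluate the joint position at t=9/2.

Δ: Δ0=2, Δ1=-1/3, Δ2=-2, Δ3=-2/3, Δ4=-2
row 1: diag=12, rhs=-14; c'=1/4, d'=-7/6
row 2: denom=10−3·1/4=37/4; d'=(-10−3·-7/6)/(37/4)=-26/37
row 3: denom=10−2·8/37=354/37; d'=(8−2·-26/37)/(354/37)=58/59
row 4: denom=8−3·37/118=833/118; d'=(-8−3·58/59)/(833/118)=-76/49
back: M4=-76/49
back: M3=58/59−37/118·-76/49=72/49
back: M2=-26/37−8/37·72/49=-50/49
back: M1=-7/6−1/4·-50/49=-134/147
M: M0=0, M1=-134/147, M2=-50/49, M3=72/49, M4=-76/49, M5=0
seg 0: a=-2, c=M0/2=0, d=(M1−M0)/(6·3)=-67/1323, b=Δ0−h0·(2M0+M1)/6=361/147
seg 1: a=4, c=M1/2=-67/147, d=(M2−M1)/(6·3)=-8/1323, b=Δ1−h1·(2M1+M2)/6=160/147
seg 2: a=3, c=M2/2=-25/49, d=(M3−M2)/(6·2)=61/294, b=Δ2−h2·(2M2+M3)/6=-38/21
seg 3: a=-1, c=M3/2=36/49, d=(M4−M3)/(6·3)=-74/441, b=Δ3−h3·(2M3+M4)/6=-200/147
seg 4: a=-3, c=M4/2=-38/49, d=(M5−M4)/(6·1)=38/147, b=Δ4−h4·(2M4+M5)/6=-218/147
t_q=9/2 → seg 1, τ=3/2; S=4+160/147·τ+-67/147·τ²+-8/1323·τ³=899/196

  seg 0: a=-2 b=361/147 c=0 d=-67/1323
  seg 1: a=4 b=160/147 c=-67/147 d=-8/1323
  seg 2: a=3 b=-38/21 c=-25/49 d=61/294
  seg 3: a=-1 b=-200/147 c=36/49 d=-74/441
  seg 4: a=-3 b=-218/147 c=-38/49 d=38/147
S(9/2) = 899/196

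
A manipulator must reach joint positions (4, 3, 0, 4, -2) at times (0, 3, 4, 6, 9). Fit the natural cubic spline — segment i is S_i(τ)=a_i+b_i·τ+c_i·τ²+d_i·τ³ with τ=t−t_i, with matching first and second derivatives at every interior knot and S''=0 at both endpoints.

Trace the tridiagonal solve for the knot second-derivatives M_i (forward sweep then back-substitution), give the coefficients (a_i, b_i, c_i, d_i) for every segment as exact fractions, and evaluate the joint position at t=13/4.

Δ: Δ0=-1/3, Δ1=-3, Δ2=2, Δ3=-2
row 1: diag=8, rhs=-16; c'=1/8, d'=-2
row 2: denom=6−1·1/8=47/8; d'=(30−1·-2)/(47/8)=256/47
row 3: denom=10−2·16/47=438/47; d'=(-24−2·256/47)/(438/47)=-820/219
back: M3=-820/219
back: M2=256/47−16/47·-820/219=1472/219
back: M1=-2−1/8·1472/219=-622/219
M: M0=0, M1=-622/219, M2=1472/219, M3=-820/219, M4=0
seg 0: a=4, c=M0/2=0, d=(M1−M0)/(6·3)=-311/1971, b=Δ0−h0·(2M0+M1)/6=238/219
seg 1: a=3, c=M1/2=-311/219, d=(M2−M1)/(6·1)=349/219, b=Δ1−h1·(2M1+M2)/6=-695/219
seg 2: a=0, c=M2/2=736/219, d=(M3−M2)/(6·2)=-191/219, b=Δ2−h2·(2M2+M3)/6=-90/73
seg 3: a=4, c=M3/2=-410/219, d=(M4−M3)/(6·3)=410/1971, b=Δ3−h3·(2M3+M4)/6=382/219
t_q=13/4 → seg 1, τ=1/4; S=3+-695/219·τ+-311/219·τ²+349/219·τ³=10011/4672

  seg 0: a=4 b=238/219 c=0 d=-311/1971
  seg 1: a=3 b=-695/219 c=-311/219 d=349/219
  seg 2: a=0 b=-90/73 c=736/219 d=-191/219
  seg 3: a=4 b=382/219 c=-410/219 d=410/1971
S(13/4) = 10011/4672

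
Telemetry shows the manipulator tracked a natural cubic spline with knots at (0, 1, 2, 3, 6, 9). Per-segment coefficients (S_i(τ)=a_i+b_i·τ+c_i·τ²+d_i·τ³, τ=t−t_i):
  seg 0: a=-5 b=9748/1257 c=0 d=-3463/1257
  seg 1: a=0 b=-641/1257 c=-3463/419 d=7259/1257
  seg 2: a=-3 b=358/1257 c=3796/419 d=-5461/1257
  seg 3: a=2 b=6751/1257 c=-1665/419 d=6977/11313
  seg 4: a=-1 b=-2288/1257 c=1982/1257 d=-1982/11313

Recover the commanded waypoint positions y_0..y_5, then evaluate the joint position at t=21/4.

y_0 = S_0(0) = a_0 = -5
y_1 = S_1(0) = a_1 = 0
y_2 = S_2(0) = a_2 = -3
y_3 = S_3(0) = a_3 = 2
y_4 = S_4(0) = a_4 = -1
y_5 = S_4(3) = 3
t_q=21/4 is in segment 3 (τ=9/4); S_3(τ)=26599/26816

y_0=-5 y_1=0 y_2=-3 y_3=2 y_4=-1 y_5=3
S(21/4) = 26599/26816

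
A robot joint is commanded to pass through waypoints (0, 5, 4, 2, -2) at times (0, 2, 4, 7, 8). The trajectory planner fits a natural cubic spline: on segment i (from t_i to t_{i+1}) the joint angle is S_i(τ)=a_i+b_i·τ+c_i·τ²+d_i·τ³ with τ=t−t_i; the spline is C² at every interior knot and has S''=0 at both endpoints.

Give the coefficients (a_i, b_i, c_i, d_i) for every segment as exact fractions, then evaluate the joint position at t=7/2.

  seg 0: a=0 b=2701/804 c=0 d=-691/3216
  seg 1: a=5 b=157/201 c=-691/536 d=1043/3216
  seg 2: a=4 b=-389/804 c=44/67 d=-577/2412
  seg 3: a=2 b=-1207/402 c=-401/268 d=401/804
S(7/2) = 37439/8576

Δ: Δ0=5/2, Δ1=-1/2, Δ2=-2/3, Δ3=-4
row 1: diag=8, rhs=-18; c'=1/4, d'=-9/4
row 2: denom=10−2·1/4=19/2; d'=(-1−2·-9/4)/(19/2)=7/19
row 3: denom=8−3·6/19=134/19; d'=(-20−3·7/19)/(134/19)=-401/134
back: M3=-401/134
back: M2=7/19−6/19·-401/134=88/67
back: M1=-9/4−1/4·88/67=-691/268
M: M0=0, M1=-691/268, M2=88/67, M3=-401/134, M4=0
seg 0: a=0, c=M0/2=0, d=(M1−M0)/(6·2)=-691/3216, b=Δ0−h0·(2M0+M1)/6=2701/804
seg 1: a=5, c=M1/2=-691/536, d=(M2−M1)/(6·2)=1043/3216, b=Δ1−h1·(2M1+M2)/6=157/201
seg 2: a=4, c=M2/2=44/67, d=(M3−M2)/(6·3)=-577/2412, b=Δ2−h2·(2M2+M3)/6=-389/804
seg 3: a=2, c=M3/2=-401/268, d=(M4−M3)/(6·1)=401/804, b=Δ3−h3·(2M3+M4)/6=-1207/402
t_q=7/2 → seg 1, τ=3/2; S=5+157/201·τ+-691/536·τ²+1043/3216·τ³=37439/8576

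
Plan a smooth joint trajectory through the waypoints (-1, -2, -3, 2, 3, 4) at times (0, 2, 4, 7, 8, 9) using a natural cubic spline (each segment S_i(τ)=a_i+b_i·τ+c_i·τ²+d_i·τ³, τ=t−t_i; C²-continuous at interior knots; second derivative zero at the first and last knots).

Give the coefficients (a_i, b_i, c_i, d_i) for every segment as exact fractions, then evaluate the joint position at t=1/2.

Δ: Δ0=-1/2, Δ1=-1/2, Δ2=5/3, Δ3=1, Δ4=1
row 1: diag=8, rhs=0; c'=1/4, d'=0
row 2: denom=10−2·1/4=19/2; d'=(13−2·0)/(19/2)=26/19
row 3: denom=8−3·6/19=134/19; d'=(-4−3·26/19)/(134/19)=-77/67
row 4: denom=4−1·19/134=517/134; d'=(0−1·-77/67)/(517/134)=14/47
back: M4=14/47
back: M3=-77/67−19/134·14/47=-56/47
back: M2=26/19−6/19·-56/47=82/47
back: M1=0−1/4·82/47=-41/94
M: M0=0, M1=-41/94, M2=82/47, M3=-56/47, M4=14/47, M5=0
seg 0: a=-1, c=M0/2=0, d=(M1−M0)/(6·2)=-41/1128, b=Δ0−h0·(2M0+M1)/6=-50/141
seg 1: a=-2, c=M1/2=-41/188, d=(M2−M1)/(6·2)=205/1128, b=Δ1−h1·(2M1+M2)/6=-223/282
seg 2: a=-3, c=M2/2=41/47, d=(M3−M2)/(6·3)=-23/141, b=Δ2−h2·(2M2+M3)/6=73/141
seg 3: a=2, c=M3/2=-28/47, d=(M4−M3)/(6·1)=35/141, b=Δ3−h3·(2M3+M4)/6=190/141
seg 4: a=3, c=M4/2=7/47, d=(M5−M4)/(6·1)=-7/141, b=Δ4−h4·(2M4+M5)/6=127/141
t_q=1/2 → seg 0, τ=1/2; S=-1+-50/141·τ+0·τ²+-41/1128·τ³=-3555/3008

  seg 0: a=-1 b=-50/141 c=0 d=-41/1128
  seg 1: a=-2 b=-223/282 c=-41/188 d=205/1128
  seg 2: a=-3 b=73/141 c=41/47 d=-23/141
  seg 3: a=2 b=190/141 c=-28/47 d=35/141
  seg 4: a=3 b=127/141 c=7/47 d=-7/141
S(1/2) = -3555/3008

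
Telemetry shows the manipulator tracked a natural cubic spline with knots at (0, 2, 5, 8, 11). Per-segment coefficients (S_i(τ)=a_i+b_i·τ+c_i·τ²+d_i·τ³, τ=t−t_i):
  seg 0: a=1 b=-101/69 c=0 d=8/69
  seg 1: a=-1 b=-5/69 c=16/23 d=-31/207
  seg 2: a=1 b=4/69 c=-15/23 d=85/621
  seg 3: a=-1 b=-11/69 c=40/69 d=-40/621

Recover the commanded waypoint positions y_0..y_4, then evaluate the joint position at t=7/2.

y_0=1 y_1=-1 y_2=1 y_3=-1 y_4=2
S(7/2) = -9/184

y_0 = S_0(0) = a_0 = 1
y_1 = S_1(0) = a_1 = -1
y_2 = S_2(0) = a_2 = 1
y_3 = S_3(0) = a_3 = -1
y_4 = S_3(3) = 2
t_q=7/2 is in segment 1 (τ=3/2); S_1(τ)=-9/184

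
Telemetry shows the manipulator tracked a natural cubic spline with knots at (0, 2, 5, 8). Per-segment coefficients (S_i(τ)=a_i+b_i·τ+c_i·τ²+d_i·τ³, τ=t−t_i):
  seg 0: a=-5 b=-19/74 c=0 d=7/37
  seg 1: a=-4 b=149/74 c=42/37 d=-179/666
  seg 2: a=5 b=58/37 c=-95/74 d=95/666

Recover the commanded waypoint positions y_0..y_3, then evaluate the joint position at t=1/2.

y_0 = S_0(0) = a_0 = -5
y_1 = S_1(0) = a_1 = -4
y_2 = S_2(0) = a_2 = 5
y_3 = S_2(3) = 2
t_q=1/2 is in segment 0 (τ=1/2); S_0(τ)=-1511/296

y_0=-5 y_1=-4 y_2=5 y_3=2
S(1/2) = -1511/296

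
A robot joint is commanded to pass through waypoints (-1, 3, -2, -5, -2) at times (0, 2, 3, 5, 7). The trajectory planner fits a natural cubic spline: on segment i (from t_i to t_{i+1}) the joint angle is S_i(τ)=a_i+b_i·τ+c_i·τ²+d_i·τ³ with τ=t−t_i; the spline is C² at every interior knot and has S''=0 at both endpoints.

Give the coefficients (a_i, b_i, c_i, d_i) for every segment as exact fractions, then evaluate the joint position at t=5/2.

  seg 0: a=-1 b=293/64 c=0 d=-165/256
  seg 1: a=3 b=-101/32 c=-495/128 d=259/128
  seg 2: a=-2 b=-617/128 c=141/64 d=-139/512
  seg 3: a=-5 b=47/64 c=147/256 d=-49/512
S(5/2) = 725/1024

Δ: Δ0=2, Δ1=-5, Δ2=-3/2, Δ3=3/2
row 1: diag=6, rhs=-42; c'=1/6, d'=-7
row 2: denom=6−1·1/6=35/6; d'=(21−1·-7)/(35/6)=24/5
row 3: denom=8−2·12/35=256/35; d'=(18−2·24/5)/(256/35)=147/128
back: M3=147/128
back: M2=24/5−12/35·147/128=141/32
back: M1=-7−1/6·141/32=-495/64
M: M0=0, M1=-495/64, M2=141/32, M3=147/128, M4=0
seg 0: a=-1, c=M0/2=0, d=(M1−M0)/(6·2)=-165/256, b=Δ0−h0·(2M0+M1)/6=293/64
seg 1: a=3, c=M1/2=-495/128, d=(M2−M1)/(6·1)=259/128, b=Δ1−h1·(2M1+M2)/6=-101/32
seg 2: a=-2, c=M2/2=141/64, d=(M3−M2)/(6·2)=-139/512, b=Δ2−h2·(2M2+M3)/6=-617/128
seg 3: a=-5, c=M3/2=147/256, d=(M4−M3)/(6·2)=-49/512, b=Δ3−h3·(2M3+M4)/6=47/64
t_q=5/2 → seg 1, τ=1/2; S=3+-101/32·τ+-495/128·τ²+259/128·τ³=725/1024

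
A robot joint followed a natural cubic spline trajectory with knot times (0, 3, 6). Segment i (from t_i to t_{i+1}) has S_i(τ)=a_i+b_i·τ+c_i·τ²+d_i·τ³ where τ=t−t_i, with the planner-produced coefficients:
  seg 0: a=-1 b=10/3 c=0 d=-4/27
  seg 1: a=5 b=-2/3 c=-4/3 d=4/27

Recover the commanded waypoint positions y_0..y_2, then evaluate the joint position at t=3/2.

y_0 = S_0(0) = a_0 = -1
y_1 = S_1(0) = a_1 = 5
y_2 = S_1(3) = -5
t_q=3/2 is in segment 0 (τ=3/2); S_0(τ)=7/2

y_0=-1 y_1=5 y_2=-5
S(3/2) = 7/2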